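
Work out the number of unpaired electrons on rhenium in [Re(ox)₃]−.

Summing ligand charges against the −1 overall charge gives an oxidation state of +5 for rhenium.
Re sits in group 7, so the d-electron count is 7 − 5 = 2.
Counting donor atoms: 3×oxalate (bidentate) → 6 donors. Coordination number = 6.
In an octahedral field the d² configuration is t₂g²e_g⁰ (only one arrangement possible), giving 2 unpaired electrons.

2 unpaired electrons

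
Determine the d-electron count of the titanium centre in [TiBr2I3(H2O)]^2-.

Summing ligand charges against the −2 overall charge gives an oxidation state of +3 for titanium.
Group 4 minus oxidation state 3 gives a d¹ configuration.

d1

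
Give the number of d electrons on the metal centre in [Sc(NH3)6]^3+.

d0

Ammonia is neutral; balancing the +3 overall charge requires Sc(III).
Sc sits in group 3, so the d-electron count is 3 − 3 = 0.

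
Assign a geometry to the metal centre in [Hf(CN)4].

Ligand charges: each cyanide is −1. With an overall charge of 0 the hafnium centre must be in the +4 oxidation state.
Group 4 minus oxidation state 4 gives a d⁰ configuration.
With 4 monodentate ligands the coordination number is 4.
A d⁰ ion has no crystal-field stabilisation preference between square planar and tetrahedral, so four ligands adopt the sterically favoured tetrahedral geometry.

tetrahedral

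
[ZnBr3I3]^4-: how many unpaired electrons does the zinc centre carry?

Ligand charges: each bromide is −1; each iodide is −1. With an overall charge of −4 the zinc centre must be in the +2 oxidation state.
Group 12 minus oxidation state 2 gives a d¹⁰ configuration.
In an octahedral field the d¹⁰ configuration is t₂g⁶e_g⁴, giving 0 unpaired electrons.

0 unpaired electrons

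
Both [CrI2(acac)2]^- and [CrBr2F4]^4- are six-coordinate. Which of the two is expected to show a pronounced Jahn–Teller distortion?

[CrBr2F4]^4-

[CrI2(acac)2]^-: Each iodide is −1; each acetylacetonate is −1; balancing the −1 overall charge requires Cr(III). Group 6 minus oxidation state 3 gives a d³ configuration. The d³ configuration leaves the e_g set evenly filled (or empty) — no strong Jahn–Teller driving force.
[CrBr2F4]^4-: Summing ligand charges against the −4 overall charge gives an oxidation state of +2 for chromium. Group 6 minus oxidation state 2 gives a d⁴ configuration. Bromide and fluoride are weak-field ligands for a first-row metal, so the complex is high-spin. The t₂g³e_g¹ (high-spin) configuration has an unevenly filled e_g set; the Jahn–Teller theorem predicts a tetragonal distortion (typically axial elongation) to lift the degeneracy.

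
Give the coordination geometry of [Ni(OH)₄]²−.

tetrahedral

Summing ligand charges against the −2 overall charge gives an oxidation state of +2 for nickel.
Ni sits in group 10, so the d-electron count is 10 − 2 = 8.
Coordination number: 4.
Hydroxide is a weak-field ligand.
With weak-field ligands the CFSE gain from square planar is small, so a 3d d⁸ ion takes the sterically preferred tetrahedral geometry.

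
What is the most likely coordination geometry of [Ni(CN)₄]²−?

square planar

Summing ligand charges against the −2 overall charge gives an oxidation state of +2 for nickel.
Nickel is a group-10 element; Ni(II) is therefore d⁸.
With 4 monodentate ligands the coordination number is 4.
Cyanide is a strong-field ligand (high in the spectrochemical series).
A 3d d⁸ ion with strong-field ligands gains enough CFSE to favour square planar over tetrahedral.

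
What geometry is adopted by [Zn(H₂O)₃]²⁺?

Summing ligand charges against the +2 overall charge gives an oxidation state of +2 for zinc.
Zinc is a group-12 element; Zn(II) is therefore d¹⁰.
Coordination number: 3.
Three ligands around a d¹⁰ centre minimise repulsion in a trigonal-planar arrangement.

trigonal planar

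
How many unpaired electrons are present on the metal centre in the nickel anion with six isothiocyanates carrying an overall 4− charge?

2 unpaired electrons

Summing ligand charges against the −4 overall charge gives an oxidation state of +2 for nickel.
Nickel is a group-10 element; Ni(II) is therefore d⁸.
In an octahedral field the d⁸ configuration is t₂g⁶e_g² (only one arrangement possible), giving 2 unpaired electrons.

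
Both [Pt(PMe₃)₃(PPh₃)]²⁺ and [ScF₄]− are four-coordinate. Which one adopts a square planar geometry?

[Pt(PMe₃)₃(PPh₃)]²⁺

For [Pt(PMe₃)₃(PPh₃)]²⁺: Summing ligand charges against the +2 overall charge gives an oxidation state of +2 for platinum. Pt sits in group 10, so the d-electron count is 10 − 2 = 8. A 5d d⁸ ion has a large crystal-field splitting; square planar leaves the high-energy d_{x²−y²} orbital empty and maximises CFSE. → square planar.
For [ScF₄]−: Summing ligand charges against the −1 overall charge gives an oxidation state of +3 for scandium. Group 3 minus oxidation state 3 gives a d⁰ configuration. A d⁰ ion has no crystal-field stabilisation preference between square planar and tetrahedral, so four ligands adopt the sterically favoured tetrahedral geometry. → tetrahedral.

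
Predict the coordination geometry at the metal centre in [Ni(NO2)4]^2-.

square planar

Each nitro (N-bound nitrite) is −1; balancing the −2 overall charge requires Ni(II).
Ni sits in group 10, so the d-electron count is 10 − 2 = 8.
Coordination number: 4.
Nitro (N-bound nitrite) is a strong-field ligand (high in the spectrochemical series).
A 3d d⁸ ion with strong-field ligands gains enough CFSE to favour square planar over tetrahedral.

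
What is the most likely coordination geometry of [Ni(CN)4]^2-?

square planar

Summing ligand charges against the −2 overall charge gives an oxidation state of +2 for nickel.
Ni sits in group 10, so the d-electron count is 10 − 2 = 8.
With 4 monodentate ligands the coordination number is 4.
Cyanide is a strong-field ligand (high in the spectrochemical series).
A 3d d⁸ ion with strong-field ligands gains enough CFSE to favour square planar over tetrahedral.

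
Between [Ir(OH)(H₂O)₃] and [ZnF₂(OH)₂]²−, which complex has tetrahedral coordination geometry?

[ZnF₂(OH)₂]²−

For [Ir(OH)(H₂O)₃]: Each hydroxide is −1; water is neutral; balancing the 0 overall charge requires Ir(I). Iridium is a group-9 element; Ir(I) is therefore d⁸. A 5d d⁸ ion has a large crystal-field splitting; square planar leaves the high-energy d_{x²−y²} orbital empty and maximises CFSE. → square planar.
For [ZnF₂(OH)₂]²−: Each fluoride is −1; each hydroxide is −1; balancing the −2 overall charge requires Zn(II). Group 12 minus oxidation state 2 gives a d¹⁰ configuration. A d¹⁰ ion has no crystal-field stabilisation preference between square planar and tetrahedral, so four ligands adopt the sterically favoured tetrahedral geometry. → tetrahedral.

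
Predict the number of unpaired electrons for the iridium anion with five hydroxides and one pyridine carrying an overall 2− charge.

0 unpaired electrons

Ligand charges: each hydroxide is −1; pyridine is neutral. With an overall charge of −2 the iridium centre must be in the +3 oxidation state.
Group 9 minus oxidation state 3 gives a d⁶ configuration.
The spin state decides the count: a 5d ion has a large Δₒ and is invariably low-spin.
An octahedral low-spin d⁶ ion is t₂g⁶e_g⁰, giving 0 unpaired electrons.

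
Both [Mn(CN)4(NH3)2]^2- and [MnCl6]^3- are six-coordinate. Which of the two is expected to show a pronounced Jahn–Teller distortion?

[MnCl6]^3-

[Mn(CN)4(NH3)2]^2-: Ligand charges: each cyanide is −1; ammonia is neutral. With an overall charge of −2 the manganese centre must be in the +2 oxidation state. Group 7 minus oxidation state 2 gives a d⁵ configuration. Cyanide is a strong-field ligand (high in the spectrochemical series) for a first-row metal, so the complex is low-spin. The d⁵ configuration leaves the e_g set evenly filled (or empty) — no strong Jahn–Teller driving force.
[MnCl6]^3-: Summing ligand charges against the −3 overall charge gives an oxidation state of +3 for manganese. Mn sits in group 7, so the d-electron count is 7 − 3 = 4. Chloride is a weak-field ligand for a first-row metal, so the complex is high-spin. The t₂g³e_g¹ (high-spin) configuration has an unevenly filled e_g set; the Jahn–Teller theorem predicts a tetragonal distortion (typically axial elongation) to lift the degeneracy.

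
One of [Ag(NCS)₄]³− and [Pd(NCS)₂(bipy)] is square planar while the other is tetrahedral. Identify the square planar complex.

For [Ag(NCS)₄]³−: Ligand charges: each isothiocyanate is −1. With an overall charge of −3 the silver centre must be in the +1 oxidation state. Ag sits in group 11, so the d-electron count is 11 − 1 = 10. A d¹⁰ ion has no crystal-field stabilisation preference between square planar and tetrahedral, so four ligands adopt the sterically favoured tetrahedral geometry. → tetrahedral.
For [Pd(NCS)₂(bipy)]: Summing ligand charges against the 0 overall charge gives an oxidation state of +2 for palladium. Palladium is a group-10 element; Pd(II) is therefore d⁸. A 4d d⁸ ion has a large crystal-field splitting; square planar leaves the high-energy d_{x²−y²} orbital empty and maximises CFSE. → square planar.

[Pd(NCS)₂(bipy)]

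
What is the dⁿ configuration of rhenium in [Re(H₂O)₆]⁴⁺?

Ligand charges: water is neutral. With an overall charge of +4 the rhenium centre must be in the +4 oxidation state.
Rhenium is a group-7 element; Re(IV) is therefore d³.

d3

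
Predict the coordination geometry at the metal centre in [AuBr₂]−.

linear

Ligand charges: each bromide is −1. With an overall charge of −1 the gold centre must be in the +1 oxidation state.
Group 11 minus oxidation state 1 gives a d¹⁰ configuration.
With 2 monodentate ligands the coordination number is 2.
A d¹⁰ ion with only two ligands adopts a linear arrangement (sp hybridisation; no CFSE preference).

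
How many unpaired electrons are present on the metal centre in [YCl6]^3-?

Each chloride is −1; balancing the −3 overall charge requires Y(III).
Yttrium is a group-3 element; Y(III) is therefore d⁰.
In an octahedral field the d⁰ configuration is t₂g⁰e_g⁰, giving 0 unpaired electrons.

0 unpaired electrons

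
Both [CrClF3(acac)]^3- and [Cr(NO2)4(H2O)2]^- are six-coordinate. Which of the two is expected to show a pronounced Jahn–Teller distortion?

[CrClF3(acac)]^3-

[CrClF3(acac)]^3-: Each chloride is −1; each fluoride is −1; each acetylacetonate is −1; balancing the −3 overall charge requires Cr(II). Group 6 minus oxidation state 2 gives a d⁴ configuration. Acetylacetonate, chloride, and fluoride are weak-field ligands for a first-row metal, so the complex is high-spin. The t₂g³e_g¹ (high-spin) configuration has an unevenly filled e_g set; the Jahn–Teller theorem predicts a tetragonal distortion (typically axial elongation) to lift the degeneracy.
[Cr(NO2)4(H2O)2]^-: Ligand charges: each nitro (N-bound nitrite) is −1; water is neutral. With an overall charge of −1 the chromium centre must be in the +3 oxidation state. Cr sits in group 6, so the d-electron count is 6 − 3 = 3. The d³ configuration leaves the e_g set evenly filled (or empty) — no strong Jahn–Teller driving force.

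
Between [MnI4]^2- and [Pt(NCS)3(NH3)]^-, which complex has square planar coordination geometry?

[Pt(NCS)3(NH3)]^-

For [MnI4]^2-: Each iodide is −1; balancing the −2 overall charge requires Mn(II). Manganese is a group-7 element; Mn(II) is therefore d⁵. A high-spin d⁵ ion has zero CFSE in either geometry, so four ligands adopt the sterically favoured tetrahedral geometry. → tetrahedral.
For [Pt(NCS)3(NH3)]^-: Ligand charges: each isothiocyanate is −1; ammonia is neutral. With an overall charge of −1 the platinum centre must be in the +2 oxidation state. Pt sits in group 10, so the d-electron count is 10 − 2 = 8. A 5d d⁸ ion has a large crystal-field splitting; square planar leaves the high-energy d_{x²−y²} orbital empty and maximises CFSE. → square planar.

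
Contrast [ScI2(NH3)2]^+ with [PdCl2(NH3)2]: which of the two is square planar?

[PdCl2(NH3)2]

For [ScI2(NH3)2]^+: Ligand charges: each iodide is −1; ammonia is neutral. With an overall charge of +1 the scandium centre must be in the +3 oxidation state. Group 3 minus oxidation state 3 gives a d⁰ configuration. A d⁰ ion has no crystal-field stabilisation preference between square planar and tetrahedral, so four ligands adopt the sterically favoured tetrahedral geometry. → tetrahedral.
For [PdCl2(NH3)2]: Summing ligand charges against the 0 overall charge gives an oxidation state of +2 for palladium. Group 10 minus oxidation state 2 gives a d⁸ configuration. A 4d d⁸ ion has a large crystal-field splitting; square planar leaves the high-energy d_{x²−y²} orbital empty and maximises CFSE. → square planar.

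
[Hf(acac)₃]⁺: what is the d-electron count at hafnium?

d⁰

Summing ligand charges against the +1 overall charge gives an oxidation state of +4 for hafnium.
Hf sits in group 4, so the d-electron count is 4 − 4 = 0.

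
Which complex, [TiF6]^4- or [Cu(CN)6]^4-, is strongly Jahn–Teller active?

[TiF6]^4-: Ligand charges: each fluoride is −1. With an overall charge of −4 the titanium centre must be in the +2 oxidation state. Group 4 minus oxidation state 2 gives a d² configuration. The d² configuration leaves the e_g set evenly filled (or empty) — no strong Jahn–Teller driving force.
[Cu(CN)6]^4-: Ligand charges: each cyanide is −1. With an overall charge of −4 the copper centre must be in the +2 oxidation state. Group 11 minus oxidation state 2 gives a d⁹ configuration. The t₂g⁶e_g³ configuration has an unevenly filled e_g set; the Jahn–Teller theorem predicts a tetragonal distortion (typically axial elongation) to lift the degeneracy.

[Cu(CN)6]^4-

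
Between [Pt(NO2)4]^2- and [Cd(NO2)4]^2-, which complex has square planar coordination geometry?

[Pt(NO2)4]^2-

For [Pt(NO2)4]^2-: Summing ligand charges against the −2 overall charge gives an oxidation state of +2 for platinum. Group 10 minus oxidation state 2 gives a d⁸ configuration. A 5d d⁸ ion has a large crystal-field splitting; square planar leaves the high-energy d_{x²−y²} orbital empty and maximises CFSE. → square planar.
For [Cd(NO2)4]^2-: Each nitro (N-bound nitrite) is −1; balancing the −2 overall charge requires Cd(II). Cd sits in group 12, so the d-electron count is 12 − 2 = 10. A d¹⁰ ion has no crystal-field stabilisation preference between square planar and tetrahedral, so four ligands adopt the sterically favoured tetrahedral geometry. → tetrahedral.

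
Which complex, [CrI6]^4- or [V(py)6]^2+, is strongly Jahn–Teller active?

[CrI6]^4-

[CrI6]^4-: Each iodide is −1; balancing the −4 overall charge requires Cr(II). Chromium is a group-6 element; Cr(II) is therefore d⁴. Iodide is a weak-field ligand for a first-row metal, so the complex is high-spin. The t₂g³e_g¹ (high-spin) configuration has an unevenly filled e_g set; the Jahn–Teller theorem predicts a tetragonal distortion (typically axial elongation) to lift the degeneracy.
[V(py)6]^2+: Ligand charges: pyridine is neutral. With an overall charge of +2 the vanadium centre must be in the +2 oxidation state. Group 5 minus oxidation state 2 gives a d³ configuration. The d³ configuration leaves the e_g set evenly filled (or empty) — no strong Jahn–Teller driving force.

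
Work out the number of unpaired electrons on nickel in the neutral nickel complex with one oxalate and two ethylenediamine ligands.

Ligand charges: each oxalate is −2; ethylenediamine is neutral. With an overall charge of 0 the nickel centre must be in the +2 oxidation state.
Ni sits in group 10, so the d-electron count is 10 − 2 = 8.
Counting donor atoms: 1×oxalate (bidentate) → 2 donors; 2×ethylenediamine (bidentate) → 4 donors. Coordination number = 6.
In an octahedral field the d⁸ configuration is t₂g⁶e_g² (only one arrangement possible), giving 2 unpaired electrons.

2 unpaired electrons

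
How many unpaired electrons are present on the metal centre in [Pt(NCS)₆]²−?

Summing ligand charges against the −2 overall charge gives an oxidation state of +4 for platinum.
Group 10 minus oxidation state 4 gives a d⁶ configuration.
The spin state decides the count: a 5d ion has a large Δₒ and is invariably low-spin.
An octahedral low-spin d⁶ ion is t₂g⁶e_g⁰, giving 0 unpaired electrons.

0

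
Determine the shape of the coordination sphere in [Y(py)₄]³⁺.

tetrahedral

Pyridine is neutral; balancing the +3 overall charge requires Y(III).
Yttrium is a group-3 element; Y(III) is therefore d⁰.
With 4 monodentate ligands the coordination number is 4.
A d⁰ ion has no crystal-field stabilisation preference between square planar and tetrahedral, so four ligands adopt the sterically favoured tetrahedral geometry.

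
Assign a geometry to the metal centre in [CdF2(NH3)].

Ligand charges: each fluoride is −1; ammonia is neutral. With an overall charge of 0 the cadmium centre must be in the +2 oxidation state.
Cd sits in group 12, so the d-electron count is 12 − 2 = 10.
Coordination number: 3.
Three ligands around a d¹⁰ centre minimise repulsion in a trigonal-planar arrangement.

trigonal planar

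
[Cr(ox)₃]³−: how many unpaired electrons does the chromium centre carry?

Ligand charges: each oxalate is −2. With an overall charge of −3 the chromium centre must be in the +3 oxidation state.
Group 6 minus oxidation state 3 gives a d³ configuration.
Counting donor atoms: 3×oxalate (bidentate) → 6 donors. Coordination number = 6.
In an octahedral field the d³ configuration is t₂g³e_g⁰ (only one arrangement possible), giving 3 unpaired electrons.

3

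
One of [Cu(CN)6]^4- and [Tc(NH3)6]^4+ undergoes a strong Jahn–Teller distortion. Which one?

[Cu(CN)6]^4-

[Cu(CN)6]^4-: Each cyanide is −1; balancing the −4 overall charge requires Cu(II). Cu sits in group 11, so the d-electron count is 11 − 2 = 9. The t₂g⁶e_g³ configuration has an unevenly filled e_g set; the Jahn–Teller theorem predicts a tetragonal distortion (typically axial elongation) to lift the degeneracy.
[Tc(NH3)6]^4+: Summing ligand charges against the +4 overall charge gives an oxidation state of +4 for technetium. Tc sits in group 7, so the d-electron count is 7 − 4 = 3. The d³ configuration leaves the e_g set evenly filled (or empty) — no strong Jahn–Teller driving force.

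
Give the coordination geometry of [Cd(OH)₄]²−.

Summing ligand charges against the −2 overall charge gives an oxidation state of +2 for cadmium.
Cadmium is a group-12 element; Cd(II) is therefore d¹⁰.
Coordination number: 4.
A d¹⁰ ion has no crystal-field stabilisation preference between square planar and tetrahedral, so four ligands adopt the sterically favoured tetrahedral geometry.

tetrahedral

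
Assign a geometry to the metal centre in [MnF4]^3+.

Ligand charges: each fluoride is −1. With an overall charge of +3 the manganese centre must be in the +7 oxidation state.
Mn sits in group 7, so the d-electron count is 7 − 7 = 0.
Coordination number: 4.
A d⁰ ion has no crystal-field stabilisation preference between square planar and tetrahedral, so four ligands adopt the sterically favoured tetrahedral geometry.

tetrahedral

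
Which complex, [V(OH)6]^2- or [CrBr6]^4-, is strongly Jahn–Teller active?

[V(OH)6]^2-: Ligand charges: each hydroxide is −1. With an overall charge of −2 the vanadium centre must be in the +4 oxidation state. Group 5 minus oxidation state 4 gives a d¹ configuration. The d¹ configuration leaves the e_g set evenly filled (or empty) — no strong Jahn–Teller driving force.
[CrBr6]^4-: Summing ligand charges against the −4 overall charge gives an oxidation state of +2 for chromium. Group 6 minus oxidation state 2 gives a d⁴ configuration. Bromide is a weak-field ligand for a first-row metal, so the complex is high-spin. The t₂g³e_g¹ (high-spin) configuration has an unevenly filled e_g set; the Jahn–Teller theorem predicts a tetragonal distortion (typically axial elongation) to lift the degeneracy.

[CrBr6]^4-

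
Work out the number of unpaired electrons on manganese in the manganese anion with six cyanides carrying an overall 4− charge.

1

Summing ligand charges against the −4 overall charge gives an oxidation state of +2 for manganese.
Group 7 minus oxidation state 2 gives a d⁵ configuration.
The spin state decides the count: Cyanide is a strong-field ligand (high in the spectrochemical series) for a first-row metal, so the complex is low-spin.
An octahedral low-spin d⁵ ion is t₂g⁵e_g⁰, giving 1 unpaired electron.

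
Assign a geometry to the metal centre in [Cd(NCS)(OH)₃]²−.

Each isothiocyanate is −1; each hydroxide is −1; balancing the −2 overall charge requires Cd(II).
Cadmium is a group-12 element; Cd(II) is therefore d¹⁰.
With 4 monodentate ligands the coordination number is 4.
A d¹⁰ ion has no crystal-field stabilisation preference between square planar and tetrahedral, so four ligands adopt the sterically favoured tetrahedral geometry.

tetrahedral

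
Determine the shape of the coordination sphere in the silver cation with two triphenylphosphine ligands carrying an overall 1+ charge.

linear

Ligand charges: triphenylphosphine is neutral. With an overall charge of +1 the silver centre must be in the +1 oxidation state.
Group 11 minus oxidation state 1 gives a d¹⁰ configuration.
With 2 monodentate ligands the coordination number is 2.
A d¹⁰ ion with only two ligands adopts a linear arrangement (sp hybridisation; no CFSE preference).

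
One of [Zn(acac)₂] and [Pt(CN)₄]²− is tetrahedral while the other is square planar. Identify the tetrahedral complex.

[Zn(acac)₂]

For [Zn(acac)₂]: Each acetylacetonate is −1; balancing the 0 overall charge requires Zn(II). Group 12 minus oxidation state 2 gives a d¹⁰ configuration. A d¹⁰ ion has no crystal-field stabilisation preference between square planar and tetrahedral, so four ligands adopt the sterically favoured tetrahedral geometry. → tetrahedral.
For [Pt(CN)₄]²−: Summing ligand charges against the −2 overall charge gives an oxidation state of +2 for platinum. Group 10 minus oxidation state 2 gives a d⁸ configuration. A 5d d⁸ ion has a large crystal-field splitting; square planar leaves the high-energy d_{x²−y²} orbital empty and maximises CFSE. → square planar.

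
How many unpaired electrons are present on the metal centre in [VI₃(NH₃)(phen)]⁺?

1

Each iodide is −1; ammonia is neutral; 1,10-phenanthroline is neutral; balancing the +1 overall charge requires V(IV).
Group 5 minus oxidation state 4 gives a d¹ configuration.
Counting donor atoms: 3×iodide (monodentate) → 3 donors; 1×ammonia (monodentate) → 1 donor; 1×1,10-phenanthroline (bidentate) → 2 donors. Coordination number = 6.
In an octahedral field the d¹ configuration is t₂g¹e_g⁰ (only one arrangement possible), giving 1 unpaired electron.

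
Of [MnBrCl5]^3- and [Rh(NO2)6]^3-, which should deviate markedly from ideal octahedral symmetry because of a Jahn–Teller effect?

[MnBrCl5]^3-: Summing ligand charges against the −3 overall charge gives an oxidation state of +3 for manganese. Group 7 minus oxidation state 3 gives a d⁴ configuration. Bromide and chloride are weak-field ligands for a first-row metal, so the complex is high-spin. The t₂g³e_g¹ (high-spin) configuration has an unevenly filled e_g set; the Jahn–Teller theorem predicts a tetragonal distortion (typically axial elongation) to lift the degeneracy.
[Rh(NO2)6]^3-: Each nitro (N-bound nitrite) is −1; balancing the −3 overall charge requires Rh(III). Rh sits in group 9, so the d-electron count is 9 − 3 = 6. A 4d ion has a large Δₒ and is invariably low-spin. The d⁶ configuration leaves the e_g set evenly filled (or empty) — no strong Jahn–Teller driving force.

[MnBrCl5]^3-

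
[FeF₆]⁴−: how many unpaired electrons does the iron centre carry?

Summing ligand charges against the −4 overall charge gives an oxidation state of +2 for iron.
Iron is a group-8 element; Fe(II) is therefore d⁶.
The spin state decides the count: Fluoride is a weak-field ligand for a first-row metal, so the complex is high-spin.
An octahedral high-spin d⁶ ion is t₂g⁴e_g², giving 4 unpaired electrons.

4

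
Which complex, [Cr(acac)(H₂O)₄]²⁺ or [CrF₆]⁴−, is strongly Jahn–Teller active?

[CrF₆]⁴−

[Cr(acac)(H₂O)₄]²⁺: Ligand charges: each acetylacetonate is −1; water is neutral. With an overall charge of +2 the chromium centre must be in the +3 oxidation state. Chromium is a group-6 element; Cr(III) is therefore d³. The d³ configuration leaves the e_g set evenly filled (or empty) — no strong Jahn–Teller driving force.
[CrF₆]⁴−: Each fluoride is −1; balancing the −4 overall charge requires Cr(II). Chromium is a group-6 element; Cr(II) is therefore d⁴. Fluoride is a weak-field ligand for a first-row metal, so the complex is high-spin. The t₂g³e_g¹ (high-spin) configuration has an unevenly filled e_g set; the Jahn–Teller theorem predicts a tetragonal distortion (typically axial elongation) to lift the degeneracy.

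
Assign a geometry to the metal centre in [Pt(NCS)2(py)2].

square planar

Each isothiocyanate is −1; pyridine is neutral; balancing the 0 overall charge requires Pt(II).
Group 10 minus oxidation state 2 gives a d⁸ configuration.
Coordination number: 4.
A 5d d⁸ ion has a large crystal-field splitting; square planar leaves the high-energy d_{x²−y²} orbital empty and maximises CFSE.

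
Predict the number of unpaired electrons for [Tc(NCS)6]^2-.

3

Ligand charges: each isothiocyanate is −1. With an overall charge of −2 the technetium centre must be in the +4 oxidation state.
Group 7 minus oxidation state 4 gives a d³ configuration.
In an octahedral field the d³ configuration is t₂g³e_g⁰ (only one arrangement possible), giving 3 unpaired electrons.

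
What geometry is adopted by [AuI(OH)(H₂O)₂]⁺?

square planar

Ligand charges: each iodide is −1; each hydroxide is −1; water is neutral. With an overall charge of +1 the gold centre must be in the +3 oxidation state.
Au sits in group 11, so the d-electron count is 11 − 3 = 8.
With 4 monodentate ligands the coordination number is 4.
A 5d d⁸ ion has a large crystal-field splitting; square planar leaves the high-energy d_{x²−y²} orbital empty and maximises CFSE.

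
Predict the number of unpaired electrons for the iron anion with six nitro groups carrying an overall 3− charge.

1 unpaired electron

Each nitro (N-bound nitrite) is −1; balancing the −3 overall charge requires Fe(III).
Iron is a group-8 element; Fe(III) is therefore d⁵.
The spin state decides the count: Nitro (N-bound nitrite) is a strong-field ligand (high in the spectrochemical series) for a first-row metal, so the complex is low-spin.
An octahedral low-spin d⁵ ion is t₂g⁵e_g⁰, giving 1 unpaired electron.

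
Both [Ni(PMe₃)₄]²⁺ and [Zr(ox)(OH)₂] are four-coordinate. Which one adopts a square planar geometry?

For [Ni(PMe₃)₄]²⁺: Summing ligand charges against the +2 overall charge gives an oxidation state of +2 for nickel. Ni sits in group 10, so the d-electron count is 10 − 2 = 8. Trimethylphosphine is a strong-field ligand (high in the spectrochemical series). A 3d d⁸ ion with strong-field ligands gains enough CFSE to favour square planar over tetrahedral. → square planar.
For [Zr(ox)(OH)₂]: Summing ligand charges against the 0 overall charge gives an oxidation state of +4 for zirconium. Zirconium is a group-4 element; Zr(IV) is therefore d⁰. A d⁰ ion has no crystal-field stabilisation preference between square planar and tetrahedral, so four ligands adopt the sterically favoured tetrahedral geometry. → tetrahedral.

[Ni(PMe₃)₄]²⁺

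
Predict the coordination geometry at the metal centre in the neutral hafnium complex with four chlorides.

Each chloride is −1; balancing the 0 overall charge requires Hf(IV).
Group 4 minus oxidation state 4 gives a d⁰ configuration.
Coordination number: 4.
A d⁰ ion has no crystal-field stabilisation preference between square planar and tetrahedral, so four ligands adopt the sterically favoured tetrahedral geometry.

tetrahedral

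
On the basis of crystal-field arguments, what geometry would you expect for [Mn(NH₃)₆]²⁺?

Ligand charges: ammonia is neutral. With an overall charge of +2 the manganese centre must be in the +2 oxidation state.
Group 7 minus oxidation state 2 gives a d⁵ configuration.
Coordination number: 6.
Six donors around a single metal centre give an octahedral coordination sphere.

octahedral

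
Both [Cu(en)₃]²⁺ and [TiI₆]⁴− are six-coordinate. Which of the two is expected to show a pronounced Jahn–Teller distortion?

[Cu(en)₃]²⁺: Summing ligand charges against the +2 overall charge gives an oxidation state of +2 for copper. Cu sits in group 11, so the d-electron count is 11 − 2 = 9. The t₂g⁶e_g³ configuration has an unevenly filled e_g set; the Jahn–Teller theorem predicts a tetragonal distortion (typically axial elongation) to lift the degeneracy.
[TiI₆]⁴−: Summing ligand charges against the −4 overall charge gives an oxidation state of +2 for titanium. Group 4 minus oxidation state 2 gives a d² configuration. The d² configuration leaves the e_g set evenly filled (or empty) — no strong Jahn–Teller driving force.

[Cu(en)₃]²⁺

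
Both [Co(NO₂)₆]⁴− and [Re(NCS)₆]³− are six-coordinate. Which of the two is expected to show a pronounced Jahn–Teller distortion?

[Co(NO₂)₆]⁴−

[Co(NO₂)₆]⁴−: Each nitro (N-bound nitrite) is −1; balancing the −4 overall charge requires Co(II). Co sits in group 9, so the d-electron count is 9 − 2 = 7. Nitro (N-bound nitrite) is a strong-field ligand (high in the spectrochemical series) for a first-row metal, so the complex is low-spin. The t₂g⁶e_g¹ (low-spin) configuration has an unevenly filled e_g set; the Jahn–Teller theorem predicts a tetragonal distortion (typically axial elongation) to lift the degeneracy.
[Re(NCS)₆]³−: Summing ligand charges against the −3 overall charge gives an oxidation state of +3 for rhenium. Re sits in group 7, so the d-electron count is 7 − 3 = 4. A 5d ion has a large Δₒ and is invariably low-spin. The d⁴ configuration leaves the e_g set evenly filled (or empty) — no strong Jahn–Teller driving force.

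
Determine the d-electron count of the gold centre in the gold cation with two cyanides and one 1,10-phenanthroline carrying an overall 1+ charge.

Ligand charges: each cyanide is −1; 1,10-phenanthroline is neutral. With an overall charge of +1 the gold centre must be in the +3 oxidation state.
Au sits in group 11, so the d-electron count is 11 − 3 = 8.

d8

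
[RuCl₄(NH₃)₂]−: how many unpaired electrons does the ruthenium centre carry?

Each chloride is −1; ammonia is neutral; balancing the −1 overall charge requires Ru(III).
Group 8 minus oxidation state 3 gives a d⁵ configuration.
The spin state decides the count: a 4d ion has a large Δₒ and is invariably low-spin.
An octahedral low-spin d⁵ ion is t₂g⁵e_g⁰, giving 1 unpaired electron.

1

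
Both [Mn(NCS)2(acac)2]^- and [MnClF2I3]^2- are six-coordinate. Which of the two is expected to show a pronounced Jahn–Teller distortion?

[Mn(NCS)2(acac)2]^-

[Mn(NCS)2(acac)2]^-: Ligand charges: each isothiocyanate is −1; each acetylacetonate is −1. With an overall charge of −1 the manganese centre must be in the +3 oxidation state. Mn sits in group 7, so the d-electron count is 7 − 3 = 4. Acetylacetonate and isothiocyanate are weak-field ligands for a first-row metal, so the complex is high-spin. The t₂g³e_g¹ (high-spin) configuration has an unevenly filled e_g set; the Jahn–Teller theorem predicts a tetragonal distortion (typically axial elongation) to lift the degeneracy.
[MnClF2I3]^2-: Each chloride is −1; each fluoride is −1; each iodide is −1; balancing the −2 overall charge requires Mn(IV). Manganese is a group-7 element; Mn(IV) is therefore d³. The d³ configuration leaves the e_g set evenly filled (or empty) — no strong Jahn–Teller driving force.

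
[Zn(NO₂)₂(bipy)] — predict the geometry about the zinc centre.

tetrahedral

Ligand charges: each nitro (N-bound nitrite) is −1; 2,2′-bipyridine is neutral. With an overall charge of 0 the zinc centre must be in the +2 oxidation state.
Zinc is a group-12 element; Zn(II) is therefore d¹⁰.
Counting donor atoms: 2×nitro (N-bound nitrite) (monodentate) → 2 donors; 1×2,2′-bipyridine (bidentate) → 2 donors. Coordination number = 4.
A d¹⁰ ion has no crystal-field stabilisation preference between square planar and tetrahedral, so four ligands adopt the sterically favoured tetrahedral geometry.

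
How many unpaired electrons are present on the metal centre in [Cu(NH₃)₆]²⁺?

Ammonia is neutral; balancing the +2 overall charge requires Cu(II).
Cu sits in group 11, so the d-electron count is 11 − 2 = 9.
In an octahedral field the d⁹ configuration is t₂g⁶e_g³ (only one arrangement possible), giving 1 unpaired electron.

1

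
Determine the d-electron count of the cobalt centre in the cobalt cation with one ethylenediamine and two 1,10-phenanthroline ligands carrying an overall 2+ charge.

d7

Ethylenediamine is neutral; 1,10-phenanthroline is neutral; balancing the +2 overall charge requires Co(II).
Co sits in group 9, so the d-electron count is 9 − 2 = 7.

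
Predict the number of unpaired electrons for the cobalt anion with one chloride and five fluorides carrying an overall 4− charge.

3

Each chloride is −1; each fluoride is −1; balancing the −4 overall charge requires Co(II).
Group 9 minus oxidation state 2 gives a d⁷ configuration.
The spin state decides the count: Chloride and fluoride are weak-field ligands for a first-row metal, so the complex is high-spin.
An octahedral high-spin d⁷ ion is t₂g⁵e_g², giving 3 unpaired electrons.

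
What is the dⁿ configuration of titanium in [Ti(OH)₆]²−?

Ligand charges: each hydroxide is −1. With an overall charge of −2 the titanium centre must be in the +4 oxidation state.
Titanium is a group-4 element; Ti(IV) is therefore d⁰.

d0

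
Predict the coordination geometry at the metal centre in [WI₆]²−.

Ligand charges: each iodide is −1. With an overall charge of −2 the tungsten centre must be in the +4 oxidation state.
W sits in group 6, so the d-electron count is 6 − 4 = 2.
With 6 monodentate ligands the coordination number is 6.
Six donors around a single metal centre give an octahedral coordination sphere.

octahedral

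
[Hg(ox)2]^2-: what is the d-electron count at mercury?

d10

Ligand charges: each oxalate is −2. With an overall charge of −2 the mercury centre must be in the +2 oxidation state.
Group 12 minus oxidation state 2 gives a d¹⁰ configuration.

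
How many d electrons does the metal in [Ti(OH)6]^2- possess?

d0

Ligand charges: each hydroxide is −1. With an overall charge of −2 the titanium centre must be in the +4 oxidation state.
Ti sits in group 4, so the d-electron count is 4 − 4 = 0.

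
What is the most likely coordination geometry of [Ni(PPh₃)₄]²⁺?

square planar

Triphenylphosphine is neutral; balancing the +2 overall charge requires Ni(II).
Ni sits in group 10, so the d-electron count is 10 − 2 = 8.
With 4 monodentate ligands the coordination number is 4.
Triphenylphosphine is a strong-field ligand (high in the spectrochemical series).
A 3d d⁸ ion with strong-field ligands gains enough CFSE to favour square planar over tetrahedral.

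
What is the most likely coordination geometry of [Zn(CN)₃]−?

trigonal planar

Ligand charges: each cyanide is −1. With an overall charge of −1 the zinc centre must be in the +2 oxidation state.
Zn sits in group 12, so the d-electron count is 12 − 2 = 10.
With 3 monodentate ligands the coordination number is 3.
Three ligands around a d¹⁰ centre minimise repulsion in a trigonal-planar arrangement.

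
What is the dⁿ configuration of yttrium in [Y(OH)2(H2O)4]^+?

Ligand charges: each hydroxide is −1; water is neutral. With an overall charge of +1 the yttrium centre must be in the +3 oxidation state.
Group 3 minus oxidation state 3 gives a d⁰ configuration.

d0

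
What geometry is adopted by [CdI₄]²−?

tetrahedral

Ligand charges: each iodide is −1. With an overall charge of −2 the cadmium centre must be in the +2 oxidation state.
Group 12 minus oxidation state 2 gives a d¹⁰ configuration.
Coordination number: 4.
A d¹⁰ ion has no crystal-field stabilisation preference between square planar and tetrahedral, so four ligands adopt the sterically favoured tetrahedral geometry.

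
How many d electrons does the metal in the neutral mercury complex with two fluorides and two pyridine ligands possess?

d¹⁰

Ligand charges: each fluoride is −1; pyridine is neutral. With an overall charge of 0 the mercury centre must be in the +2 oxidation state.
Group 12 minus oxidation state 2 gives a d¹⁰ configuration.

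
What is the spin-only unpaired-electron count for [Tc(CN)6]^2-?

Ligand charges: each cyanide is −1. With an overall charge of −2 the technetium centre must be in the +4 oxidation state.
Group 7 minus oxidation state 4 gives a d³ configuration.
In an octahedral field the d³ configuration is t₂g³e_g⁰ (only one arrangement possible), giving 3 unpaired electrons.

3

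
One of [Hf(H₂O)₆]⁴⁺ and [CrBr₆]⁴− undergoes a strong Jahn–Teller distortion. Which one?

[Hf(H₂O)₆]⁴⁺: Water is neutral; balancing the +4 overall charge requires Hf(IV). Group 4 minus oxidation state 4 gives a d⁰ configuration. The d⁰ configuration leaves the e_g set evenly filled (or empty) — no strong Jahn–Teller driving force.
[CrBr₆]⁴−: Ligand charges: each bromide is −1. With an overall charge of −4 the chromium centre must be in the +2 oxidation state. Chromium is a group-6 element; Cr(II) is therefore d⁴. Bromide is a weak-field ligand for a first-row metal, so the complex is high-spin. The t₂g³e_g¹ (high-spin) configuration has an unevenly filled e_g set; the Jahn–Teller theorem predicts a tetragonal distortion (typically axial elongation) to lift the degeneracy.

[CrBr₆]⁴−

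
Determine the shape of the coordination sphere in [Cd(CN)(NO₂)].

Summing ligand charges against the 0 overall charge gives an oxidation state of +2 for cadmium.
Cd sits in group 12, so the d-electron count is 12 − 2 = 10.
With 2 monodentate ligands the coordination number is 2.
A d¹⁰ ion with only two ligands adopts a linear arrangement (sp hybridisation; no CFSE preference).

linear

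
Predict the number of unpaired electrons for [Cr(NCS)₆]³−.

3

Ligand charges: each isothiocyanate is −1. With an overall charge of −3 the chromium centre must be in the +3 oxidation state.
Cr sits in group 6, so the d-electron count is 6 − 3 = 3.
In an octahedral field the d³ configuration is t₂g³e_g⁰ (only one arrangement possible), giving 3 unpaired electrons.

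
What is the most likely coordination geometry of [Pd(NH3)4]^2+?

square planar

Summing ligand charges against the +2 overall charge gives an oxidation state of +2 for palladium.
Palladium is a group-10 element; Pd(II) is therefore d⁸.
With 4 monodentate ligands the coordination number is 4.
A 4d d⁸ ion has a large crystal-field splitting; square planar leaves the high-energy d_{x²−y²} orbital empty and maximises CFSE.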